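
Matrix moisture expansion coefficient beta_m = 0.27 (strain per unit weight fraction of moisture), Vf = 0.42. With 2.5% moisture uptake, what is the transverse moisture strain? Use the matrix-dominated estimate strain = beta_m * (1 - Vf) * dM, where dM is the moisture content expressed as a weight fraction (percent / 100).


dM = 2.5/100 = 0.025
strain = beta_m * (1-Vf) * dM = 0.27 * 0.58 * 0.025 = 0.003915

0.003915


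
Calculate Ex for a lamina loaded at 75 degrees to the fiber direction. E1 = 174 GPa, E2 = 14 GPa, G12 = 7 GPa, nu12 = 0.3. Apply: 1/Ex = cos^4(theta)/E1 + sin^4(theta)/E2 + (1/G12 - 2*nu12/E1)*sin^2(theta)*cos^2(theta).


cos^4(75) = 0.004487, sin^4(75) = 0.870513, sin^2(75)*cos^2(75) = 0.0625
1/G12 - 2*nu12/E1 = 1/7 - 2*0.3/174 = 0.139409 GPa^-1
1/Ex = 0.004487/174 + 0.870513/14 + 0.139409*0.0625 = 0.0709183 GPa^-1
Ex = 14.1 GPa

14.1 GPa


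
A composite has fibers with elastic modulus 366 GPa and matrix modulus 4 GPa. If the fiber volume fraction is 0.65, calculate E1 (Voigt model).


E1 = Ef*Vf + Em*(1-Vf) = 366*0.65 + 4*0.35 = 239.3 GPa

239.3 GPa


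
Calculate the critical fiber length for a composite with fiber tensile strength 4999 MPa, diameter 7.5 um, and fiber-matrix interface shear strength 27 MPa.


Lc = sigma_f * d / (2 * tau_i) = 4999 * 7.5 / (2 * 27) = 694.3 um

694.3 um


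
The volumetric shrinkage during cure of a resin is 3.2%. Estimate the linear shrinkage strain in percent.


Linear shrinkage ≈ vol_shrink/3 = 3.2/3 = 1.067%

1.067%


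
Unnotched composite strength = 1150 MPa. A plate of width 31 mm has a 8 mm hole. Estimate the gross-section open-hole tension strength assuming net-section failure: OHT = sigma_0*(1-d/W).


OHT = sigma_0*(1-d/W) = 1150*(1-8/31) = 853.2 MPa

853.2 MPa


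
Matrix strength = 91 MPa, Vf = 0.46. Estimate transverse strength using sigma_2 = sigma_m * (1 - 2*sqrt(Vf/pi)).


factor = 1 - 2*sqrt(0.46/pi) = 0.2347
sigma_2 = 91 * 0.2347 = 21.36 MPa

21.36 MPa


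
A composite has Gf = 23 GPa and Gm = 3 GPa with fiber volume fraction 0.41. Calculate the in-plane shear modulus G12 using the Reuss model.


1/G12 = Vf/Gf + (1-Vf)/Gm = 0.41/23 + 0.59/3
G12 = 4.66 GPa

4.66 GPa


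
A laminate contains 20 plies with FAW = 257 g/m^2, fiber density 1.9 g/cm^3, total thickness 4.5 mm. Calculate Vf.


Vf = n * FAW / (rho_f * h * 1000) = 20 * 257 / (1.9 * 4.5 * 1000) = 0.6012

0.6012


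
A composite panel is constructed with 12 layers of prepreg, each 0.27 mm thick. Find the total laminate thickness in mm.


h = n * t_ply = 12 * 0.27 = 3.24 mm

3.24 mm


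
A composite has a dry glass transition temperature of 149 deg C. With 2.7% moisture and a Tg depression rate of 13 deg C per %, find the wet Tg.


Tg_wet = Tg_dry - k*moisture = 149 - 13*2.7 = 113.9 deg C

113.9 deg C


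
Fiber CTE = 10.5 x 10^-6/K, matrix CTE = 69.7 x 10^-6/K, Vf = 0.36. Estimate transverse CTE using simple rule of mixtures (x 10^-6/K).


alpha_2 = alpha_f*Vf + alpha_m*(1-Vf) = 10.5*0.36 + 69.7*0.64 = 48.4 x 10^-6/K

48.4 x 10^-6/K


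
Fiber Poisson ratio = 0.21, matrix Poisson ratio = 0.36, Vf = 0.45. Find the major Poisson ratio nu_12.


nu_12 = nu_f*Vf + nu_m*(1-Vf) = 0.21*0.45 + 0.36*0.55 = 0.2925

0.2925


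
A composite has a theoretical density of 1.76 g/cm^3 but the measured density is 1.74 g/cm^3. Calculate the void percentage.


Void% = (rho_theo - rho_actual)/rho_theo * 100 = (1.76 - 1.74)/1.76 * 100 = 1.14%

1.14%


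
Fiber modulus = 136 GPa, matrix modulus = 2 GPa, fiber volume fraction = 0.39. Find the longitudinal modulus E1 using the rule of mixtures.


E1 = Ef*Vf + Em*(1-Vf) = 136*0.39 + 2*0.61 = 54.26 GPa

54.26 GPa


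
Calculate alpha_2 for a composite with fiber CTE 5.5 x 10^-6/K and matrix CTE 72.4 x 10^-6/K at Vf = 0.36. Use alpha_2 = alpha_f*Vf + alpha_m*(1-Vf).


alpha_2 = alpha_f*Vf + alpha_m*(1-Vf) = 5.5*0.36 + 72.4*0.64 = 48.3 x 10^-6/K

48.3 x 10^-6/K


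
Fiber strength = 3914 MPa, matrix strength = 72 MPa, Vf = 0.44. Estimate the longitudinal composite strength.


sigma_1 = sigma_f*Vf + sigma_m*(1-Vf) = 3914*0.44 + 72*0.56 = 1762.5 MPa

1762.5 MPa


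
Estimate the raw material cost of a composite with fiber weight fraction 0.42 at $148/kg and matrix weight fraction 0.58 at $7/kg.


Cost = cost_f*Wf + cost_m*Wm = 148*0.42 + 7*0.58 = $66.22/kg

$66.22/kg


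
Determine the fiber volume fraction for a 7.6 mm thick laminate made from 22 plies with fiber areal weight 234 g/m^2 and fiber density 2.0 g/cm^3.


Vf = n * FAW / (rho_f * h * 1000) = 22 * 234 / (2.0 * 7.6 * 1000) = 0.3387

0.3387


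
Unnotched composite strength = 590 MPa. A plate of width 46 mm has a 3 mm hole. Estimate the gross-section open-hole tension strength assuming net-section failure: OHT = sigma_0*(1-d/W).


OHT = sigma_0*(1-d/W) = 590*(1-3/46) = 551.5 MPa

551.5 MPa


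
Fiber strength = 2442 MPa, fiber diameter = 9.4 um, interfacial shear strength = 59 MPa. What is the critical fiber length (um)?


Lc = sigma_f * d / (2 * tau_i) = 2442 * 9.4 / (2 * 59) = 194.5 um

194.5 um


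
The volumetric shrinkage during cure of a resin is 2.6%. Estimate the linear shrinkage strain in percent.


Linear shrinkage ≈ vol_shrink/3 = 2.6/3 = 0.867%

0.867%


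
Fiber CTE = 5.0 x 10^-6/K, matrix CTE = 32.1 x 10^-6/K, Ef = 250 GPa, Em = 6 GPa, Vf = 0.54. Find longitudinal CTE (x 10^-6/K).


E1 = Ef*Vf + Em*(1-Vf) = 137.76
alpha_1 = (alpha_f*Ef*Vf + alpha_m*Em*(1-Vf))/E1 = 5.54 x 10^-6/K

5.54 x 10^-6/K


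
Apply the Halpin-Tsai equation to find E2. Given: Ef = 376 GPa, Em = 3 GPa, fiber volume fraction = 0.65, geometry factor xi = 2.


eta = (Ef/Em - 1)/(Ef/Em + xi) = (125.3333 - 1)/(125.3333 + 2) = 0.9764
E2 = Em*(1+xi*eta*Vf)/(1-eta*Vf) = 18.64 GPa

18.64 GPa


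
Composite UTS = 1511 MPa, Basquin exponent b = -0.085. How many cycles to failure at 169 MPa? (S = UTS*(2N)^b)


N = 0.5 * (S/UTS)^(1/b) = 0.5 * (169/1511)^(1/-0.085) = 7.7920e+10 cycles

7.7920e+10 cycles


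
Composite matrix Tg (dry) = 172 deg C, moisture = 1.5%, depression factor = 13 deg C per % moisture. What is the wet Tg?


Tg_wet = Tg_dry - k*moisture = 172 - 13*1.5 = 152.5 deg C

152.5 deg C


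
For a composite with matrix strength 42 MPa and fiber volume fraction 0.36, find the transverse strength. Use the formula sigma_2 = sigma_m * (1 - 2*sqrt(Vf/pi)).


factor = 1 - 2*sqrt(0.36/pi) = 0.323
sigma_2 = 42 * 0.323 = 13.56 MPa

13.56 MPa


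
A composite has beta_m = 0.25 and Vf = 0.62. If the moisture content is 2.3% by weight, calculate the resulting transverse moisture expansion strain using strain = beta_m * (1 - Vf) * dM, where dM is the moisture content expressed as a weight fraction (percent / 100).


dM = 2.3/100 = 0.023
strain = beta_m * (1-Vf) * dM = 0.25 * 0.38 * 0.023 = 0.002185

0.002185


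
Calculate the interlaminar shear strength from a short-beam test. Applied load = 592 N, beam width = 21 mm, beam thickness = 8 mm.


ILSS = 3F/(4bh) = 3*592/(4*21*8) = 2.64 MPa

2.64 MPa


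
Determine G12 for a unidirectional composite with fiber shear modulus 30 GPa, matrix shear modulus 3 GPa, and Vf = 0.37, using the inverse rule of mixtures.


1/G12 = Vf/Gf + (1-Vf)/Gm = 0.37/30 + 0.63/3
G12 = 4.5 GPa

4.5 GPa


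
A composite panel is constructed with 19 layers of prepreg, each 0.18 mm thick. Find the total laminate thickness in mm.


h = n * t_ply = 19 * 0.18 = 3.42 mm

3.42 mm


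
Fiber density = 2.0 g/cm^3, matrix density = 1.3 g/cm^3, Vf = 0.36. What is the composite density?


rho_c = rho_f*Vf + rho_m*(1-Vf) = 2.0*0.36 + 1.3*0.64 = 1.552 g/cm^3

1.552 g/cm^3


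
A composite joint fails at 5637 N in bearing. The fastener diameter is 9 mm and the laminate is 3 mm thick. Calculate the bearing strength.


sigma_br = F/(d*h) = 5637/(9*3) = 208.8 MPa

208.8 MPa


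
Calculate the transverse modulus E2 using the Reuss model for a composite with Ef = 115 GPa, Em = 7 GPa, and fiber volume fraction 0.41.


1/E2 = Vf/Ef + (1-Vf)/Em = 0.41/115 + 0.59/7
E2 = 11.38 GPa

11.38 GPa


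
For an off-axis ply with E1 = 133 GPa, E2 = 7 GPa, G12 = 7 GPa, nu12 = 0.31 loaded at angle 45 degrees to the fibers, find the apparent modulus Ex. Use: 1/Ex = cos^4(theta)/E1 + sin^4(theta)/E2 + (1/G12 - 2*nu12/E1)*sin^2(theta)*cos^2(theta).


cos^4(45) = 0.25, sin^4(45) = 0.25, sin^2(45)*cos^2(45) = 0.25
1/G12 - 2*nu12/E1 = 1/7 - 2*0.31/133 = 0.138195 GPa^-1
1/Ex = 0.25/133 + 0.25/7 + 0.138195*0.25 = 0.0721429 GPa^-1
Ex = 13.86 GPa

13.86 GPa


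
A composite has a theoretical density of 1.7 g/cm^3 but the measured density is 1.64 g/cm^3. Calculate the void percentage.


Void% = (rho_theo - rho_actual)/rho_theo * 100 = (1.7 - 1.64)/1.7 * 100 = 3.53%

3.53%


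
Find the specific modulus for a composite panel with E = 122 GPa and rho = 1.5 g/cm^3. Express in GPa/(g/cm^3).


Specific stiffness = E/rho = 122/1.5 = 81.3 GPa/(g/cm^3)

81.3 GPa/(g/cm^3)


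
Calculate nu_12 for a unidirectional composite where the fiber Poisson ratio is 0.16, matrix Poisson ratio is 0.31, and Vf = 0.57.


nu_12 = nu_f*Vf + nu_m*(1-Vf) = 0.16*0.57 + 0.31*0.43 = 0.2245

0.2245


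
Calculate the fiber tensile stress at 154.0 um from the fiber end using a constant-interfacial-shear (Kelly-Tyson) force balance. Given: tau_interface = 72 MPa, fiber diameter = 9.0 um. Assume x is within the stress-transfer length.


Force balance: sigma_f * (pi*d^2/4) = tau * (pi*d) * x  ->  sigma_f = 4 * tau * x / d
sigma_f = 4 * 72 * 154.0 / 9.0 = 4928.0 MPa

4928.0 MPa


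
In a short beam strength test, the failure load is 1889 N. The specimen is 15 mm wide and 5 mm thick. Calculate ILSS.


ILSS = 3F/(4bh) = 3*1889/(4*15*5) = 18.89 MPa

18.89 MPa


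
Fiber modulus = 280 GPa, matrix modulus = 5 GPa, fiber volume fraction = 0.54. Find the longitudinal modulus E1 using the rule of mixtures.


E1 = Ef*Vf + Em*(1-Vf) = 280*0.54 + 5*0.46 = 153.5 GPa

153.5 GPa


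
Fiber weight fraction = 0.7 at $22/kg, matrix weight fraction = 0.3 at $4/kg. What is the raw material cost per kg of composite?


Cost = cost_f*Wf + cost_m*Wm = 22*0.7 + 4*0.3 = $16.6/kg

$16.6/kg


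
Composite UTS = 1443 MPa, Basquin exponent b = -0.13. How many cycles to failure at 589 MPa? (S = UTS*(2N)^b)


N = 0.5 * (S/UTS)^(1/b) = 0.5 * (589/1443)^(1/-0.13) = 492.5377 cycles

492.5377 cycles


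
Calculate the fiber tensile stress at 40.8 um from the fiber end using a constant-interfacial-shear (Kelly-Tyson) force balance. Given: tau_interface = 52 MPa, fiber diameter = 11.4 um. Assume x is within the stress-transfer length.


Force balance: sigma_f * (pi*d^2/4) = tau * (pi*d) * x  ->  sigma_f = 4 * tau * x / d
sigma_f = 4 * 52 * 40.8 / 11.4 = 744.4 MPa

744.4 MPa


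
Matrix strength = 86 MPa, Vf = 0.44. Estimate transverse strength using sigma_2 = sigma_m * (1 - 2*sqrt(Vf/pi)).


factor = 1 - 2*sqrt(0.44/pi) = 0.2515
sigma_2 = 86 * 0.2515 = 21.63 MPa

21.63 MPa


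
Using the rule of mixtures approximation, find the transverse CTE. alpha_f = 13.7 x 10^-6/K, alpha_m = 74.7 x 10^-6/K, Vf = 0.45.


alpha_2 = alpha_f*Vf + alpha_m*(1-Vf) = 13.7*0.45 + 74.7*0.55 = 47.3 x 10^-6/K

47.3 x 10^-6/K


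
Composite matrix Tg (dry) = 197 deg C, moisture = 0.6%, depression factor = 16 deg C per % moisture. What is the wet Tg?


Tg_wet = Tg_dry - k*moisture = 197 - 16*0.6 = 187.4 deg C

187.4 deg C


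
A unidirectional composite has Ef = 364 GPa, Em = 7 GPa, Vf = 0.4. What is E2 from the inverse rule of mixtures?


1/E2 = Vf/Ef + (1-Vf)/Em = 0.4/364 + 0.6/7
E2 = 11.52 GPa

11.52 GPa


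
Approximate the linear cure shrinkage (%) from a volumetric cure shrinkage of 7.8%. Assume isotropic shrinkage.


Linear shrinkage ≈ vol_shrink/3 = 7.8/3 = 2.6%

2.6%


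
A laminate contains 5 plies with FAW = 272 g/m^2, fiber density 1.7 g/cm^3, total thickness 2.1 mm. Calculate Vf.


Vf = n * FAW / (rho_f * h * 1000) = 5 * 272 / (1.7 * 2.1 * 1000) = 0.381

0.381


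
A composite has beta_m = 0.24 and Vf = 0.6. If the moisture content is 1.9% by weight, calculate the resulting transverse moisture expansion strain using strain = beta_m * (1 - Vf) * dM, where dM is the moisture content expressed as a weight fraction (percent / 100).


dM = 1.9/100 = 0.019
strain = beta_m * (1-Vf) * dM = 0.24 * 0.4 * 0.019 = 0.001824

0.001824


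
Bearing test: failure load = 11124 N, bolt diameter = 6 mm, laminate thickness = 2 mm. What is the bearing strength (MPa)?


sigma_br = F/(d*h) = 11124/(6*2) = 927.0 MPa

927.0 MPa


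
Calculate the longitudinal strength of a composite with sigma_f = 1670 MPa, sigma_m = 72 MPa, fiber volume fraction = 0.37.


sigma_1 = sigma_f*Vf + sigma_m*(1-Vf) = 1670*0.37 + 72*0.63 = 663.3 MPa

663.3 MPa


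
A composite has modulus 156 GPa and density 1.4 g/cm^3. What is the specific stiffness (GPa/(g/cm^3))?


Specific stiffness = E/rho = 156/1.4 = 111.4 GPa/(g/cm^3)

111.4 GPa/(g/cm^3)


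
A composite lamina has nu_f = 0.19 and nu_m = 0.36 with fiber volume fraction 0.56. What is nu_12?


nu_12 = nu_f*Vf + nu_m*(1-Vf) = 0.19*0.56 + 0.36*0.44 = 0.2648

0.2648


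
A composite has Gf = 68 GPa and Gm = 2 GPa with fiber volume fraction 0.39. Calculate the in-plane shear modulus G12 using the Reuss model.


1/G12 = Vf/Gf + (1-Vf)/Gm = 0.39/68 + 0.61/2
G12 = 3.22 GPa

3.22 GPa


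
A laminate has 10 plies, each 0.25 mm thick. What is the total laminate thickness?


h = n * t_ply = 10 * 0.25 = 2.5 mm

2.5 mm


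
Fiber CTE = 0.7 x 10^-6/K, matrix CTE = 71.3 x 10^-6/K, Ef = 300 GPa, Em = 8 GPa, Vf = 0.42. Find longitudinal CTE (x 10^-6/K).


E1 = Ef*Vf + Em*(1-Vf) = 130.64
alpha_1 = (alpha_f*Ef*Vf + alpha_m*Em*(1-Vf))/E1 = 3.21 x 10^-6/K

3.21 x 10^-6/K


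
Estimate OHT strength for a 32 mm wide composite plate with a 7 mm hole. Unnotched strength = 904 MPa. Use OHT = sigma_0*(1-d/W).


OHT = sigma_0*(1-d/W) = 904*(1-7/32) = 706.3 MPa

706.3 MPa


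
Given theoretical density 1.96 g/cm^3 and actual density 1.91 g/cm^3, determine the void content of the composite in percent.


Void% = (rho_theo - rho_actual)/rho_theo * 100 = (1.96 - 1.91)/1.96 * 100 = 2.55%

2.55%


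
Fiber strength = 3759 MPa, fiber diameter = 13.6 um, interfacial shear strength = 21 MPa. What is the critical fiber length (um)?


Lc = sigma_f * d / (2 * tau_i) = 3759 * 13.6 / (2 * 21) = 1217.2 um

1217.2 um


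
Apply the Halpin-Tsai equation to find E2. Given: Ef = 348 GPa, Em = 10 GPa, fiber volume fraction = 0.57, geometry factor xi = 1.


eta = (Ef/Em - 1)/(Ef/Em + xi) = (34.8 - 1)/(34.8 + 1) = 0.9441
E2 = Em*(1+xi*eta*Vf)/(1-eta*Vf) = 33.3 GPa

33.3 GPa


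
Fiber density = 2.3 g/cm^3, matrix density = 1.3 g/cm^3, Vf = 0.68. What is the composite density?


rho_c = rho_f*Vf + rho_m*(1-Vf) = 2.3*0.68 + 1.3*0.32 = 1.98 g/cm^3

1.98 g/cm^3


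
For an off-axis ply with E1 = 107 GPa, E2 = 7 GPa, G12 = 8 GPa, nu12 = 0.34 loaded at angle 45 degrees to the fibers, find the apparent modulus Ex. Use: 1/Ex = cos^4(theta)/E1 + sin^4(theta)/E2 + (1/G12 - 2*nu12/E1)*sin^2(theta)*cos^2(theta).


cos^4(45) = 0.25, sin^4(45) = 0.25, sin^2(45)*cos^2(45) = 0.25
1/G12 - 2*nu12/E1 = 1/8 - 2*0.34/107 = 0.118645 GPa^-1
1/Ex = 0.25/107 + 0.25/7 + 0.118645*0.25 = 0.0677119 GPa^-1
Ex = 14.77 GPa

14.77 GPa


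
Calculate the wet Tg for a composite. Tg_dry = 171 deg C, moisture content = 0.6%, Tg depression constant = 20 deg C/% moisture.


Tg_wet = Tg_dry - k*moisture = 171 - 20*0.6 = 159.0 deg C

159.0 deg C


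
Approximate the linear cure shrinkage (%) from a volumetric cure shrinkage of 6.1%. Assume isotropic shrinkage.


Linear shrinkage ≈ vol_shrink/3 = 6.1/3 = 2.033%

2.033%


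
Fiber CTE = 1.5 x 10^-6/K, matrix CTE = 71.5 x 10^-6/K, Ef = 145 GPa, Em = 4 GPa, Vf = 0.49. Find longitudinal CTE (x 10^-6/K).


E1 = Ef*Vf + Em*(1-Vf) = 73.09
alpha_1 = (alpha_f*Ef*Vf + alpha_m*Em*(1-Vf))/E1 = 3.45 x 10^-6/K

3.45 x 10^-6/K


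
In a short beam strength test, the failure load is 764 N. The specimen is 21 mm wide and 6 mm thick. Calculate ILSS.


ILSS = 3F/(4bh) = 3*764/(4*21*6) = 4.55 MPa

4.55 MPa


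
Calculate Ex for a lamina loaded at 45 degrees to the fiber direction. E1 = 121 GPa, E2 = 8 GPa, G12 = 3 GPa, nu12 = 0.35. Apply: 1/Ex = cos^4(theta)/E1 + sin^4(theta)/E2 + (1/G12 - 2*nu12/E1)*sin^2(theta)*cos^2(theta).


cos^4(45) = 0.25, sin^4(45) = 0.25, sin^2(45)*cos^2(45) = 0.25
1/G12 - 2*nu12/E1 = 1/3 - 2*0.35/121 = 0.327548 GPa^-1
1/Ex = 0.25/121 + 0.25/8 + 0.327548*0.25 = 0.1152032 GPa^-1
Ex = 8.68 GPa

8.68 GPa


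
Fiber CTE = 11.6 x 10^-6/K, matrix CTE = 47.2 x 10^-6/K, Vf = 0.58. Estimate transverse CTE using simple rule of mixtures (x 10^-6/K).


alpha_2 = alpha_f*Vf + alpha_m*(1-Vf) = 11.6*0.58 + 47.2*0.42 = 26.6 x 10^-6/K

26.6 x 10^-6/K


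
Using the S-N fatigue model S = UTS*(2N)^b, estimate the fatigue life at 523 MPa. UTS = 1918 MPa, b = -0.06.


N = 0.5 * (S/UTS)^(1/b) = 0.5 * (523/1918)^(1/-0.06) = 1.2728e+09 cycles

1.2728e+09 cycles


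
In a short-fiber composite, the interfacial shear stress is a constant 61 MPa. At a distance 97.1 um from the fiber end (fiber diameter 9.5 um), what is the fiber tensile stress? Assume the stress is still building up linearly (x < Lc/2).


Force balance: sigma_f * (pi*d^2/4) = tau * (pi*d) * x  ->  sigma_f = 4 * tau * x / d
sigma_f = 4 * 61 * 97.1 / 9.5 = 2493.9 MPa

2493.9 MPa


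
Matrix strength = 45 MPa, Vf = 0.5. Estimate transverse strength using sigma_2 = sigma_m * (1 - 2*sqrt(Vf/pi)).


factor = 1 - 2*sqrt(0.5/pi) = 0.2021
sigma_2 = 45 * 0.2021 = 9.1 MPa

9.1 MPa


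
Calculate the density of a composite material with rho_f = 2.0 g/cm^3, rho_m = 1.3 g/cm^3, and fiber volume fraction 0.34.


rho_c = rho_f*Vf + rho_m*(1-Vf) = 2.0*0.34 + 1.3*0.66 = 1.538 g/cm^3

1.538 g/cm^3


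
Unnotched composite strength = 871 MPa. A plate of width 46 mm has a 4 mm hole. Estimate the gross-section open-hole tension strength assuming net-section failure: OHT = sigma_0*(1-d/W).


OHT = sigma_0*(1-d/W) = 871*(1-4/46) = 795.3 MPa

795.3 MPa


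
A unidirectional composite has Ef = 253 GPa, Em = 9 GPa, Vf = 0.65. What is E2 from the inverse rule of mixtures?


1/E2 = Vf/Ef + (1-Vf)/Em = 0.65/253 + 0.35/9
E2 = 24.12 GPa

24.12 GPa


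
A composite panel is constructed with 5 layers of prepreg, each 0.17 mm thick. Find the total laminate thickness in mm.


h = n * t_ply = 5 * 0.17 = 0.85 mm

0.85 mm


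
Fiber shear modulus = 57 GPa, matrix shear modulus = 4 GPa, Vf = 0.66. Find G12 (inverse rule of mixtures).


1/G12 = Vf/Gf + (1-Vf)/Gm = 0.66/57 + 0.34/4
G12 = 10.35 GPa

10.35 GPa


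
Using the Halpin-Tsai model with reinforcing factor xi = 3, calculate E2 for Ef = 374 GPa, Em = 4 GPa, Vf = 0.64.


eta = (Ef/Em - 1)/(Ef/Em + xi) = (93.5 - 1)/(93.5 + 3) = 0.9585
E2 = Em*(1+xi*eta*Vf)/(1-eta*Vf) = 29.39 GPa

29.39 GPa


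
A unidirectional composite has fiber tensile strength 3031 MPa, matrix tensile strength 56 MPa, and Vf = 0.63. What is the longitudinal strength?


sigma_1 = sigma_f*Vf + sigma_m*(1-Vf) = 3031*0.63 + 56*0.37 = 1930.3 MPa

1930.3 MPa


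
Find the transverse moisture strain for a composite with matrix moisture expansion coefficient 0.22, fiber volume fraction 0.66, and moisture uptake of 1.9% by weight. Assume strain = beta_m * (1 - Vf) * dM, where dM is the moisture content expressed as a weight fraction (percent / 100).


dM = 1.9/100 = 0.019
strain = beta_m * (1-Vf) * dM = 0.22 * 0.34 * 0.019 = 0.0014212

0.0014212


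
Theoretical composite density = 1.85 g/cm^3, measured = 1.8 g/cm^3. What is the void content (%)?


Void% = (rho_theo - rho_actual)/rho_theo * 100 = (1.85 - 1.8)/1.85 * 100 = 2.7%

2.7%


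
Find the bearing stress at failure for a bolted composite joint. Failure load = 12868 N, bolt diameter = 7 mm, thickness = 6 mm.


sigma_br = F/(d*h) = 12868/(7*6) = 306.4 MPa

306.4 MPa


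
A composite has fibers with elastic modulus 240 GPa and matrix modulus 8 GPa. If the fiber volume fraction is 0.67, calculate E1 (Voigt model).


E1 = Ef*Vf + Em*(1-Vf) = 240*0.67 + 8*0.33 = 163.44 GPa

163.44 GPa


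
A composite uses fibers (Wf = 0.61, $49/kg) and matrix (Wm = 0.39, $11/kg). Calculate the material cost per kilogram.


Cost = cost_f*Wf + cost_m*Wm = 49*0.61 + 11*0.39 = $34.18/kg

$34.18/kg


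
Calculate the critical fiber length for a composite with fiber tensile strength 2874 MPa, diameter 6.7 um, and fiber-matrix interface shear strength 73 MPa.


Lc = sigma_f * d / (2 * tau_i) = 2874 * 6.7 / (2 * 73) = 131.9 um

131.9 um


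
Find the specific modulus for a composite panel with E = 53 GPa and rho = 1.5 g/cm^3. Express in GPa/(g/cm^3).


Specific stiffness = E/rho = 53/1.5 = 35.3 GPa/(g/cm^3)

35.3 GPa/(g/cm^3)


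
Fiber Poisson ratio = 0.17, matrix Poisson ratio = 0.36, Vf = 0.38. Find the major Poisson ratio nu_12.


nu_12 = nu_f*Vf + nu_m*(1-Vf) = 0.17*0.38 + 0.36*0.62 = 0.2878

0.2878


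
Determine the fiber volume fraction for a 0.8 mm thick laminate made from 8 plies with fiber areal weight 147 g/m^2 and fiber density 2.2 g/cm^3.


Vf = n * FAW / (rho_f * h * 1000) = 8 * 147 / (2.2 * 0.8 * 1000) = 0.6682

0.6682


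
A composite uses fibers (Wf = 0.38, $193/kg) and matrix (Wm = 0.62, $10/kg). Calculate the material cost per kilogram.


Cost = cost_f*Wf + cost_m*Wm = 193*0.38 + 10*0.62 = $79.54/kg

$79.54/kg


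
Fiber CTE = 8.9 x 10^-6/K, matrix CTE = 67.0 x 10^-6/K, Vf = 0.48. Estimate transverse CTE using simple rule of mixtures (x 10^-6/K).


alpha_2 = alpha_f*Vf + alpha_m*(1-Vf) = 8.9*0.48 + 67.0*0.52 = 39.1 x 10^-6/K

39.1 x 10^-6/K


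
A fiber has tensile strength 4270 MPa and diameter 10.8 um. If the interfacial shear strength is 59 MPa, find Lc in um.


Lc = sigma_f * d / (2 * tau_i) = 4270 * 10.8 / (2 * 59) = 390.8 um

390.8 um


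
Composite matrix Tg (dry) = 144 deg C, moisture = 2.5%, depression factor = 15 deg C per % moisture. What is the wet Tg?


Tg_wet = Tg_dry - k*moisture = 144 - 15*2.5 = 106.5 deg C

106.5 deg C


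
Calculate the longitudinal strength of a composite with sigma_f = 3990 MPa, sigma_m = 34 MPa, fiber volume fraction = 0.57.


sigma_1 = sigma_f*Vf + sigma_m*(1-Vf) = 3990*0.57 + 34*0.43 = 2288.9 MPa

2288.9 MPa


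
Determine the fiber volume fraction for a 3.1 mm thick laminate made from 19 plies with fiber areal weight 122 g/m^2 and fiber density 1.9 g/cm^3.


Vf = n * FAW / (rho_f * h * 1000) = 19 * 122 / (1.9 * 3.1 * 1000) = 0.3935

0.3935


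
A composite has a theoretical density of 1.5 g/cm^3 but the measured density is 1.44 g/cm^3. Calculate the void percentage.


Void% = (rho_theo - rho_actual)/rho_theo * 100 = (1.5 - 1.44)/1.5 * 100 = 4.0%

4.0%


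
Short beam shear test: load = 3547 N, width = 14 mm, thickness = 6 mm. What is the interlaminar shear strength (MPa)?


ILSS = 3F/(4bh) = 3*3547/(4*14*6) = 31.67 MPa

31.67 MPa


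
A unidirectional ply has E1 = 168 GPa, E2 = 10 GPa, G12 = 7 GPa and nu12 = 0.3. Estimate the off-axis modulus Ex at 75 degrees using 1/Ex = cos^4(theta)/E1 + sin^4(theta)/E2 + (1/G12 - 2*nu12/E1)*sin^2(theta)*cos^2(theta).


cos^4(75) = 0.004487, sin^4(75) = 0.870513, sin^2(75)*cos^2(75) = 0.0625
1/G12 - 2*nu12/E1 = 1/7 - 2*0.3/168 = 0.139286 GPa^-1
1/Ex = 0.004487/168 + 0.870513/10 + 0.139286*0.0625 = 0.0957833 GPa^-1
Ex = 10.44 GPa

10.44 GPa


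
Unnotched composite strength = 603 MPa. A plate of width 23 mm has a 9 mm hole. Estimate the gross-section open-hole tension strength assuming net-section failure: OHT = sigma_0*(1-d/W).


OHT = sigma_0*(1-d/W) = 603*(1-9/23) = 367.0 MPa

367.0 MPa


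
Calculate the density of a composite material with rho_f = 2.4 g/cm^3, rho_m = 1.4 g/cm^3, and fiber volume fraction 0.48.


rho_c = rho_f*Vf + rho_m*(1-Vf) = 2.4*0.48 + 1.4*0.52 = 1.88 g/cm^3

1.88 g/cm^3


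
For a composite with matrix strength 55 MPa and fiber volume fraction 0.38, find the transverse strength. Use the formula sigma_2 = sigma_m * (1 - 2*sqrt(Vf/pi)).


factor = 1 - 2*sqrt(0.38/pi) = 0.3044
sigma_2 = 55 * 0.3044 = 16.74 MPa

16.74 MPa


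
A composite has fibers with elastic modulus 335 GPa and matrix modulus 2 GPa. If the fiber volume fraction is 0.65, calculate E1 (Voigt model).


E1 = Ef*Vf + Em*(1-Vf) = 335*0.65 + 2*0.35 = 218.45 GPa

218.45 GPa


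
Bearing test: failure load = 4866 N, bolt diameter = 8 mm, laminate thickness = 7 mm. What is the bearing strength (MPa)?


sigma_br = F/(d*h) = 4866/(8*7) = 86.9 MPa

86.9 MPa


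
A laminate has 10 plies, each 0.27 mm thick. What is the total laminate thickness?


h = n * t_ply = 10 * 0.27 = 2.7 mm

2.7 mm


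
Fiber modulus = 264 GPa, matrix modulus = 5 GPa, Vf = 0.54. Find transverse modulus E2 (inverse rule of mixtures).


1/E2 = Vf/Ef + (1-Vf)/Em = 0.54/264 + 0.46/5
E2 = 10.63 GPa

10.63 GPa


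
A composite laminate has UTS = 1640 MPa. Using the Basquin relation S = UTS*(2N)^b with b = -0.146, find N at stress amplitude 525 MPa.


N = 0.5 * (S/UTS)^(1/b) = 0.5 * (525/1640)^(1/-0.146) = 1222.4196 cycles

1222.4196 cycles


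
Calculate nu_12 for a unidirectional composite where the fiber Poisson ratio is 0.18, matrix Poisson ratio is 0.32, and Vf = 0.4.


nu_12 = nu_f*Vf + nu_m*(1-Vf) = 0.18*0.4 + 0.32*0.6 = 0.264

0.264


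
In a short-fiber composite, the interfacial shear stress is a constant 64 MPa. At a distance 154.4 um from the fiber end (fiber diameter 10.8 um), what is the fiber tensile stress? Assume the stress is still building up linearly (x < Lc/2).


Force balance: sigma_f * (pi*d^2/4) = tau * (pi*d) * x  ->  sigma_f = 4 * tau * x / d
sigma_f = 4 * 64 * 154.4 / 10.8 = 3659.9 MPa

3659.9 MPa


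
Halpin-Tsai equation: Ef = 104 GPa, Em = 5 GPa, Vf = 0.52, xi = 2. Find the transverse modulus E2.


eta = (Ef/Em - 1)/(Ef/Em + xi) = (20.8 - 1)/(20.8 + 2) = 0.8684
E2 = Em*(1+xi*eta*Vf)/(1-eta*Vf) = 17.35 GPa

17.35 GPa


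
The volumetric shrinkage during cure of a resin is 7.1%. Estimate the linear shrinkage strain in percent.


Linear shrinkage ≈ vol_shrink/3 = 7.1/3 = 2.367%

2.367%


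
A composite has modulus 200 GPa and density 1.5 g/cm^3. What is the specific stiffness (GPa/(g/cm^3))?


Specific stiffness = E/rho = 200/1.5 = 133.3 GPa/(g/cm^3)

133.3 GPa/(g/cm^3)


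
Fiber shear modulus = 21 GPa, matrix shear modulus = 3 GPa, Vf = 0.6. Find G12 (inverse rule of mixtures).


1/G12 = Vf/Gf + (1-Vf)/Gm = 0.6/21 + 0.4/3
G12 = 6.18 GPa

6.18 GPa


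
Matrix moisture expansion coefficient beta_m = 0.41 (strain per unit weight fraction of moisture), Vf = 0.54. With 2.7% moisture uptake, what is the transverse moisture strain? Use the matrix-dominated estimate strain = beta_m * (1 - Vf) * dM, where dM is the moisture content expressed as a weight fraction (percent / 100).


dM = 2.7/100 = 0.027
strain = beta_m * (1-Vf) * dM = 0.41 * 0.46 * 0.027 = 0.0050922

0.0050922


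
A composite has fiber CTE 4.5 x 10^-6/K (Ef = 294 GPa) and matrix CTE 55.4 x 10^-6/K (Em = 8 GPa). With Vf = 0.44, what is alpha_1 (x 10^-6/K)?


E1 = Ef*Vf + Em*(1-Vf) = 133.84
alpha_1 = (alpha_f*Ef*Vf + alpha_m*Em*(1-Vf))/E1 = 6.2 x 10^-6/K

6.2 x 10^-6/K


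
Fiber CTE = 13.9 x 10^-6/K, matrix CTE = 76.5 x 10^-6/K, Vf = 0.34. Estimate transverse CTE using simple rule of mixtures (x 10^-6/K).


alpha_2 = alpha_f*Vf + alpha_m*(1-Vf) = 13.9*0.34 + 76.5*0.66 = 55.2 x 10^-6/K

55.2 x 10^-6/K


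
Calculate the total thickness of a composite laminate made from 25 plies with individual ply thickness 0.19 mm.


h = n * t_ply = 25 * 0.19 = 4.75 mm

4.75 mm


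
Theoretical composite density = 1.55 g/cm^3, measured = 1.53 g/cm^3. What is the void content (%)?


Void% = (rho_theo - rho_actual)/rho_theo * 100 = (1.55 - 1.53)/1.55 * 100 = 1.29%

1.29%


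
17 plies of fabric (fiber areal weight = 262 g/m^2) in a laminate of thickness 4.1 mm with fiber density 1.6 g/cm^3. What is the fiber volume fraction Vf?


Vf = n * FAW / (rho_f * h * 1000) = 17 * 262 / (1.6 * 4.1 * 1000) = 0.679

0.679


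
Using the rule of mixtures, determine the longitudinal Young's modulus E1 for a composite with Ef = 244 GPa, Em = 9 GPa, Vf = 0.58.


E1 = Ef*Vf + Em*(1-Vf) = 244*0.58 + 9*0.42 = 145.3 GPa

145.3 GPa


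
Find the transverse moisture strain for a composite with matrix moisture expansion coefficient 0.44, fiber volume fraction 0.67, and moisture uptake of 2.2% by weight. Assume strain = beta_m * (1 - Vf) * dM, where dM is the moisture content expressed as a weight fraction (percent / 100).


dM = 2.2/100 = 0.022
strain = beta_m * (1-Vf) * dM = 0.44 * 0.33 * 0.022 = 0.0031944

0.0031944


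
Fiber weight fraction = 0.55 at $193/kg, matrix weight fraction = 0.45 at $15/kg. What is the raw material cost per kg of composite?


Cost = cost_f*Wf + cost_m*Wm = 193*0.55 + 15*0.45 = $112.9/kg

$112.9/kg


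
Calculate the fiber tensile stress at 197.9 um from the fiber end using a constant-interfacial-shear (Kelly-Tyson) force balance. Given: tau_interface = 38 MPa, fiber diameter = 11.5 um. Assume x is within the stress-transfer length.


Force balance: sigma_f * (pi*d^2/4) = tau * (pi*d) * x  ->  sigma_f = 4 * tau * x / d
sigma_f = 4 * 38 * 197.9 / 11.5 = 2615.7 MPa

2615.7 MPa


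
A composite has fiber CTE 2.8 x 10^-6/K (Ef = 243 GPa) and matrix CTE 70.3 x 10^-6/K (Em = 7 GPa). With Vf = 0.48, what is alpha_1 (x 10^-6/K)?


E1 = Ef*Vf + Em*(1-Vf) = 120.28
alpha_1 = (alpha_f*Ef*Vf + alpha_m*Em*(1-Vf))/E1 = 4.84 x 10^-6/K

4.84 x 10^-6/K


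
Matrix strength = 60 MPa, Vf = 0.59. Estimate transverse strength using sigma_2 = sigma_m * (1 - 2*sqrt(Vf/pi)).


factor = 1 - 2*sqrt(0.59/pi) = 0.1333
sigma_2 = 60 * 0.1333 = 8.0 MPa

8.0 MPa


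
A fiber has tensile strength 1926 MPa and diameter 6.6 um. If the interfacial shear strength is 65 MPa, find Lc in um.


Lc = sigma_f * d / (2 * tau_i) = 1926 * 6.6 / (2 * 65) = 97.8 um

97.8 um


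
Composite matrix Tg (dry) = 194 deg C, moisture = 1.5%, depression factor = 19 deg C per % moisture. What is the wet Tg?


Tg_wet = Tg_dry - k*moisture = 194 - 19*1.5 = 165.5 deg C

165.5 deg C


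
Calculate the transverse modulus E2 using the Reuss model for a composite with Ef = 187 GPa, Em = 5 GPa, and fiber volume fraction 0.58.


1/E2 = Vf/Ef + (1-Vf)/Em = 0.58/187 + 0.42/5
E2 = 11.48 GPa

11.48 GPa


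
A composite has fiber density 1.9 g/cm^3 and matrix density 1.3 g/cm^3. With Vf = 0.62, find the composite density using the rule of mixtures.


rho_c = rho_f*Vf + rho_m*(1-Vf) = 1.9*0.62 + 1.3*0.38 = 1.672 g/cm^3

1.672 g/cm^3


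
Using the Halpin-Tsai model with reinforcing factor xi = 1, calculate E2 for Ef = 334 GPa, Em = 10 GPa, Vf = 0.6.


eta = (Ef/Em - 1)/(Ef/Em + xi) = (33.4 - 1)/(33.4 + 1) = 0.9419
E2 = Em*(1+xi*eta*Vf)/(1-eta*Vf) = 35.99 GPa

35.99 GPa


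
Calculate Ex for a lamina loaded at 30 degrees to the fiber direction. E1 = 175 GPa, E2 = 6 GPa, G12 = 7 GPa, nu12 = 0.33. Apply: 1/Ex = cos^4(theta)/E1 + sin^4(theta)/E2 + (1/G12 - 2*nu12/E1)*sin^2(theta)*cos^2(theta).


cos^4(30) = 0.5625, sin^4(30) = 0.0625, sin^2(30)*cos^2(30) = 0.1875
1/G12 - 2*nu12/E1 = 1/7 - 2*0.33/175 = 0.139086 GPa^-1
1/Ex = 0.5625/175 + 0.0625/6 + 0.139086*0.1875 = 0.0397095 GPa^-1
Ex = 25.18 GPa

25.18 GPa


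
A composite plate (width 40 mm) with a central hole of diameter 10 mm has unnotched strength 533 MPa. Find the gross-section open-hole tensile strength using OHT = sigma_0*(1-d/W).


OHT = sigma_0*(1-d/W) = 533*(1-10/40) = 399.8 MPa

399.8 MPa


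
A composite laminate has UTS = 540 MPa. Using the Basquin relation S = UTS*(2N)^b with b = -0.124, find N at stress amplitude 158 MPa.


N = 0.5 * (S/UTS)^(1/b) = 0.5 * (158/540)^(1/-0.124) = 10076.2286 cycles

10076.2286 cycles


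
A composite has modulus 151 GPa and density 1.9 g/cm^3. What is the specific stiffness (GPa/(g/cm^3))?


Specific stiffness = E/rho = 151/1.9 = 79.5 GPa/(g/cm^3)

79.5 GPa/(g/cm^3)


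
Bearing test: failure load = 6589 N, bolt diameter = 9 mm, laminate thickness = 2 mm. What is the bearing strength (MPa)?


sigma_br = F/(d*h) = 6589/(9*2) = 366.1 MPa

366.1 MPa


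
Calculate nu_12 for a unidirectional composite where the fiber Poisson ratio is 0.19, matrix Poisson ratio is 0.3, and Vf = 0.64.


nu_12 = nu_f*Vf + nu_m*(1-Vf) = 0.19*0.64 + 0.3*0.36 = 0.2296

0.2296


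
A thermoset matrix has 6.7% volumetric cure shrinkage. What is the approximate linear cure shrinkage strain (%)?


Linear shrinkage ≈ vol_shrink/3 = 6.7/3 = 2.233%

2.233%


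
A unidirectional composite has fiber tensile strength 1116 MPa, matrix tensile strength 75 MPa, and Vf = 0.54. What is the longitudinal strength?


sigma_1 = sigma_f*Vf + sigma_m*(1-Vf) = 1116*0.54 + 75*0.46 = 637.1 MPa

637.1 MPa


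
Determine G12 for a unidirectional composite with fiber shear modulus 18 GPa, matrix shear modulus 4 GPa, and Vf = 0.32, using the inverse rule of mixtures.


1/G12 = Vf/Gf + (1-Vf)/Gm = 0.32/18 + 0.68/4
G12 = 5.33 GPa

5.33 GPa


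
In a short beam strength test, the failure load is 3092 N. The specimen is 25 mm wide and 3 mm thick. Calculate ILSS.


ILSS = 3F/(4bh) = 3*3092/(4*25*3) = 30.92 MPa

30.92 MPa


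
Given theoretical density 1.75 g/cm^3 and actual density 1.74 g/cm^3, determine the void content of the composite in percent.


Void% = (rho_theo - rho_actual)/rho_theo * 100 = (1.75 - 1.74)/1.75 * 100 = 0.57%

0.57%


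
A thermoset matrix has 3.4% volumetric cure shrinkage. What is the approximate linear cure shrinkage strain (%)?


Linear shrinkage ≈ vol_shrink/3 = 3.4/3 = 1.133%

1.133%


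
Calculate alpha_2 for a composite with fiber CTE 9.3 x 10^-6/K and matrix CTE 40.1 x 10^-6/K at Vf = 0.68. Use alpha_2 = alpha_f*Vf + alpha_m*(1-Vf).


alpha_2 = alpha_f*Vf + alpha_m*(1-Vf) = 9.3*0.68 + 40.1*0.32 = 19.2 x 10^-6/K

19.2 x 10^-6/K


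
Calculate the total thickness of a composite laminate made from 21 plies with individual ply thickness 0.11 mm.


h = n * t_ply = 21 * 0.11 = 2.31 mm

2.31 mm


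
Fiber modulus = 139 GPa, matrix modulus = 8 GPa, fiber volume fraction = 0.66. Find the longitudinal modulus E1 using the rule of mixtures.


E1 = Ef*Vf + Em*(1-Vf) = 139*0.66 + 8*0.34 = 94.46 GPa

94.46 GPa


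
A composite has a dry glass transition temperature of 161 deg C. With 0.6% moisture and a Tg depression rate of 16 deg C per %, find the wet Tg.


Tg_wet = Tg_dry - k*moisture = 161 - 16*0.6 = 151.4 deg C

151.4 deg C


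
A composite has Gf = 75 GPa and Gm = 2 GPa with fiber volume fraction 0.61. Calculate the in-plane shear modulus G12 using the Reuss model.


1/G12 = Vf/Gf + (1-Vf)/Gm = 0.61/75 + 0.39/2
G12 = 4.92 GPa

4.92 GPa


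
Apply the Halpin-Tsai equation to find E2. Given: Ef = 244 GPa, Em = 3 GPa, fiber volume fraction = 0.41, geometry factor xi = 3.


eta = (Ef/Em - 1)/(Ef/Em + xi) = (81.3333 - 1)/(81.3333 + 3) = 0.9526
E2 = Em*(1+xi*eta*Vf)/(1-eta*Vf) = 10.69 GPa

10.69 GPa


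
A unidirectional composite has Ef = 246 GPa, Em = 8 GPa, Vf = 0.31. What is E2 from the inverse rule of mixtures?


1/E2 = Vf/Ef + (1-Vf)/Em = 0.31/246 + 0.69/8
E2 = 11.43 GPa

11.43 GPa


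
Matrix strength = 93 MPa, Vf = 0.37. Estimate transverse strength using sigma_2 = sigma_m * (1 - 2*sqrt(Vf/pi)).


factor = 1 - 2*sqrt(0.37/pi) = 0.3136
sigma_2 = 93 * 0.3136 = 29.17 MPa

29.17 MPa


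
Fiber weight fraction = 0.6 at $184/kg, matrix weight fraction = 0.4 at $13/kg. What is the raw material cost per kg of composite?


Cost = cost_f*Wf + cost_m*Wm = 184*0.6 + 13*0.4 = $115.6/kg

$115.6/kg


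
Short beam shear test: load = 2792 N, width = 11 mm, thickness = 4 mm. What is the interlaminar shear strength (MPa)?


ILSS = 3F/(4bh) = 3*2792/(4*11*4) = 47.59 MPa

47.59 MPa


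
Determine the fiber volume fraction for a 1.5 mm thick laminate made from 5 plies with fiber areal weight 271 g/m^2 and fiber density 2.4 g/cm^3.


Vf = n * FAW / (rho_f * h * 1000) = 5 * 271 / (2.4 * 1.5 * 1000) = 0.3764

0.3764


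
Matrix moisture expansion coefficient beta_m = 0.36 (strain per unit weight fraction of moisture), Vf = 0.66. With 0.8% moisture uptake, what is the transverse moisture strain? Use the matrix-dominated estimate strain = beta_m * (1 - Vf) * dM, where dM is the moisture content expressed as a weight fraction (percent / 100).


dM = 0.8/100 = 0.008
strain = beta_m * (1-Vf) * dM = 0.36 * 0.34 * 0.008 = 0.0009792

0.0009792


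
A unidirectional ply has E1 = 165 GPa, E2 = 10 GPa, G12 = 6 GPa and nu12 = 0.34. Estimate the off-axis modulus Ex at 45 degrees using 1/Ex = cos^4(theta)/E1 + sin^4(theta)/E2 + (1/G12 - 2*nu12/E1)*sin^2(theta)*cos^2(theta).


cos^4(45) = 0.25, sin^4(45) = 0.25, sin^2(45)*cos^2(45) = 0.25
1/G12 - 2*nu12/E1 = 1/6 - 2*0.34/165 = 0.162545 GPa^-1
1/Ex = 0.25/165 + 0.25/10 + 0.162545*0.25 = 0.0671515 GPa^-1
Ex = 14.89 GPa

14.89 GPa


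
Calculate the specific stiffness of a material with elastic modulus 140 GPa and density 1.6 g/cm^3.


Specific stiffness = E/rho = 140/1.6 = 87.5 GPa/(g/cm^3)

87.5 GPa/(g/cm^3)


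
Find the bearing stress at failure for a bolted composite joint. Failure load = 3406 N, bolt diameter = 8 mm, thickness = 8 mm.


sigma_br = F/(d*h) = 3406/(8*8) = 53.2 MPa

53.2 MPa


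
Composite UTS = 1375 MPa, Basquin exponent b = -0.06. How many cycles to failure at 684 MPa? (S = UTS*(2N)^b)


N = 0.5 * (S/UTS)^(1/b) = 0.5 * (684/1375)^(1/-0.06) = 56634.3532 cycles

56634.3532 cycles


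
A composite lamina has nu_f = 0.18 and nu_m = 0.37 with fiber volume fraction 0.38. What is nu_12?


nu_12 = nu_f*Vf + nu_m*(1-Vf) = 0.18*0.38 + 0.37*0.62 = 0.2978

0.2978


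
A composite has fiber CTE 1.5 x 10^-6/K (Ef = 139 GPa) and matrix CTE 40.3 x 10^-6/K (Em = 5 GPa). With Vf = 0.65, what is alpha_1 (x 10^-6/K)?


E1 = Ef*Vf + Em*(1-Vf) = 92.1
alpha_1 = (alpha_f*Ef*Vf + alpha_m*Em*(1-Vf))/E1 = 2.24 x 10^-6/K

2.24 x 10^-6/K


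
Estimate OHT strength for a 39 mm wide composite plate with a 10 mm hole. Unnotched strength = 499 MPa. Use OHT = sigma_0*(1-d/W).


OHT = sigma_0*(1-d/W) = 499*(1-10/39) = 371.1 MPa

371.1 MPa


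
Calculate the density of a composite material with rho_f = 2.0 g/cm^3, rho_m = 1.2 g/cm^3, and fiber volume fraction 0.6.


rho_c = rho_f*Vf + rho_m*(1-Vf) = 2.0*0.6 + 1.2*0.4 = 1.68 g/cm^3

1.68 g/cm^3


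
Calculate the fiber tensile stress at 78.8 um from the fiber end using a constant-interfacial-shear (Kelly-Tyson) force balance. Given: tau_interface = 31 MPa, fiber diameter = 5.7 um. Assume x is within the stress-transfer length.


Force balance: sigma_f * (pi*d^2/4) = tau * (pi*d) * x  ->  sigma_f = 4 * tau * x / d
sigma_f = 4 * 31 * 78.8 / 5.7 = 1714.2 MPa

1714.2 MPa


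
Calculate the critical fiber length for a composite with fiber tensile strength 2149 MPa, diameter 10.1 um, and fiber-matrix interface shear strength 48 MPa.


Lc = sigma_f * d / (2 * tau_i) = 2149 * 10.1 / (2 * 48) = 226.1 um

226.1 um


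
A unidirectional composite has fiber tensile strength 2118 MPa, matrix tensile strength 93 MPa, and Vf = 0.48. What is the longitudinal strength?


sigma_1 = sigma_f*Vf + sigma_m*(1-Vf) = 2118*0.48 + 93*0.52 = 1065.0 MPa

1065.0 MPa


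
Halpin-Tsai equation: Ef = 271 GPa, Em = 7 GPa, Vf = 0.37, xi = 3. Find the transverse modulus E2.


eta = (Ef/Em - 1)/(Ef/Em + xi) = (38.7143 - 1)/(38.7143 + 3) = 0.9041
E2 = Em*(1+xi*eta*Vf)/(1-eta*Vf) = 21.07 GPa

21.07 GPa


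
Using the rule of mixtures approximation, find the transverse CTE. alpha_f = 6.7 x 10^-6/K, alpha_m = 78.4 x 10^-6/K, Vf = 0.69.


alpha_2 = alpha_f*Vf + alpha_m*(1-Vf) = 6.7*0.69 + 78.4*0.31 = 28.9 x 10^-6/K

28.9 x 10^-6/K
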